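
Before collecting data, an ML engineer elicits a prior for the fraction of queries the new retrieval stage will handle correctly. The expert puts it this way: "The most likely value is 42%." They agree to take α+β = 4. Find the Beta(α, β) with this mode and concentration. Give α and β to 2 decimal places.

For α,β > 1 the Beta mode is (α−1)/(α+β−2). With α+β = 4, the mode is (α−1)/2.
Set (α−1)/2 = 0.42 → α = 1 + 0.42·2 = 1.84.
β = 4 − α = 2.16.

α = 1.84, β = 2.16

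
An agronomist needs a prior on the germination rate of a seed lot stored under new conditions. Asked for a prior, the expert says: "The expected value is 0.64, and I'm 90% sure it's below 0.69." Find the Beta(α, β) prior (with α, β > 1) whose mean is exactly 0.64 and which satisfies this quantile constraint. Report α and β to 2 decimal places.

α ≈ 95.04, β ≈ 53.46

With mean 0.64 fixed, write α = 0.64s, β = 0.36s where s = α+β.
Need P(θ < 0.69) = 0.9 under Beta(0.64s, 0.36s). Normal approximation: (q−m)/√(m(1−m)/s) ≈ z_{0.9} = 1.28, so s ≈ 0.64·0.36·(1.28)²/(0.69−0.64)² = 151.4.
At s = 151.4: P(θ<0.69) ≈ 0.902. Adjusting to match 0.9 gives s ≈ 148.50.
So α = 0.64·148.50 ≈ 95.04, β = 0.36·148.50 ≈ 53.46.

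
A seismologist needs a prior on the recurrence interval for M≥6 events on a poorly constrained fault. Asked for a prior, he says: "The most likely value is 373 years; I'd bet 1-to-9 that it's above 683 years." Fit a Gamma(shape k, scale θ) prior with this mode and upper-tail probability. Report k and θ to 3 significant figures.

k ≈ 6.21, θ ≈ 71.6

Gamma(k,θ) with k>1 has mode (k−1)θ, so θ = 373/(k−1).
Need P(X < 683) = 0.9 with θ tied to k this way. Start at k = 2, θ = 373: P(X<683) ≈ 0.546.
Too low — raise k to concentrate. Iterating converges to k ≈ 6.21.
Then θ = 373/(6.21−1) ≈ 71.6.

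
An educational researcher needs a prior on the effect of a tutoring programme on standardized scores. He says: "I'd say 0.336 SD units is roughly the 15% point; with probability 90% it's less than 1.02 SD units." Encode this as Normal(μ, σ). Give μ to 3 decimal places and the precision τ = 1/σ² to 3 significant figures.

μ = 0.642, τ = 11.5

For Normal(μ,σ), the p-quantile is μ + z_p·σ. Here z_{0.15} = -1.036, z_{0.9} = 1.282.
So 0.336 = μ − 1.036σ and 1.02 = μ + 1.282σ.
Subtracting: σ = (1.02 − 0.336)/(1.282 − (-1.036)) = 0.295.
Then μ = 0.336 − (-1.036)·0.295 = 0.642.
Precision τ = 1/σ² = 1/0.2951² = 11.5.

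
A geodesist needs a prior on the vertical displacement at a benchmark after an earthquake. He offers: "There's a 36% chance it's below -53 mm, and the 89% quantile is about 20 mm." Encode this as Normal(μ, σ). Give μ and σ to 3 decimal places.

The p-quantile of Normal(μ,σ) is μ + z_p·σ, with z_{0.36} = -0.3585 and z_{0.89} = 1.227.
Eliminate σ: μ = (z₂·x₁ − z₁·x₂)/(z₂ − z₁) = (1.227·-53 − (-0.3585)·20)/1.585 = -36.490.
Then σ = (x₂ − x₁)/(z₂ − z₁) = (20 − -53)/1.585 = 46.057.

μ = -36.490, σ = 46.057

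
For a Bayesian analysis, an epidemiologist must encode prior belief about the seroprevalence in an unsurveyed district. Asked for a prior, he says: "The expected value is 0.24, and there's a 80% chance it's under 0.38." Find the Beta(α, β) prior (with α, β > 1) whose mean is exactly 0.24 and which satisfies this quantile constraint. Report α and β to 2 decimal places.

α ≈ 1.33, β ≈ 4.20

With mean 0.24 fixed, write α = 0.24s, β = 0.76s where s = α+β.
Need P(θ < 0.38) = 0.8 under Beta(0.24s, 0.76s). Normal approximation: (q−m)/√(m(1−m)/s) ≈ z_{0.8} = 0.842, so s ≈ 0.24·0.76·(0.842)²/(0.38−0.24)² = 6.6.
At s = 6.6: P(θ<0.38) ≈ 0.814. Adjusting to match 0.8 gives s ≈ 5.53.
So α = 0.24·5.53 ≈ 1.33, β = 0.76·5.53 ≈ 4.20.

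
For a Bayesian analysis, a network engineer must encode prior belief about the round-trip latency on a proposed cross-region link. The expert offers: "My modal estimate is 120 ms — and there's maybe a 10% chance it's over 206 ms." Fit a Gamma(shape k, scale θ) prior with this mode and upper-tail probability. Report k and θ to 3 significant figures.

k ≈ 7.49, θ ≈ 18.5

Gamma(k,θ) with k>1 has mode (k−1)θ, so θ = 120/(k−1).
Need P(X < 206) = 0.9 with θ tied to k this way. Start at k = 2, θ = 120: P(X<206) ≈ 0.512.
Too low — raise k to concentrate. Iterating converges to k ≈ 7.49.
Then θ = 120/(7.49−1) ≈ 18.5.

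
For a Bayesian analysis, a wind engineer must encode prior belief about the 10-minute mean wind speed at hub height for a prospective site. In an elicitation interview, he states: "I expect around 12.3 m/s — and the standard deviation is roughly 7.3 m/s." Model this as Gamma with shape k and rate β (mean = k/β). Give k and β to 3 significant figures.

For Gamma(k, rate β): mean = k/β, variance = k/β², so CV = 1/√k.
CV = SD/mean = 7.3/12.3 = 0.5935, hence k = 1/CV² = 2.84.
Then β = k/mean = 2.84/12.3 = 0.231.

k ≈ 2.84, β ≈ 0.231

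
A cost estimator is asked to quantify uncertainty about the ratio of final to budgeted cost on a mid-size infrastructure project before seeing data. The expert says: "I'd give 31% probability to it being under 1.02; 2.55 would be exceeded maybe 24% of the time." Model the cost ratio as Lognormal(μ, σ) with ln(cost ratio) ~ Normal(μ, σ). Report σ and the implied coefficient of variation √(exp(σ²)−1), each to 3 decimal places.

σ ≈ 0.762, CV ≈ 0.888

If T ~ Lognormal(μ,σ) then ln T ~ Normal(μ,σ), so the p-quantile of ln T is μ + z_p·σ.
ln(1.02) = 0.0198 and ln(2.55) = 0.9361; z_{0.31} = -0.4959, z_{0.76} = 0.7063.
σ = (0.9361 − 0.0198)/(0.7063 − (-0.4959)) = 0.762.
μ = 0.0198 − (-0.4959)·0.762 = 0.398.
CV = √(exp(σ²)−1) = √(exp(0.5810)−1) = 0.888.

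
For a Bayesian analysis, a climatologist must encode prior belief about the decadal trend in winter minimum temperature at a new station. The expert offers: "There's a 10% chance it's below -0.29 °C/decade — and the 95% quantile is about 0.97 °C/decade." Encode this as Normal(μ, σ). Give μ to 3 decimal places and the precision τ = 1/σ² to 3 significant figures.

The p-quantile of Normal(μ,σ) is μ + z_p·σ, with z_{0.1} = -1.282 and z_{0.95} = 1.645.
Eliminate σ: μ = (z₂·x₁ − z₁·x₂)/(z₂ − z₁) = (1.645·-0.29 − (-1.282)·0.97)/2.926 = 0.262.
Then σ = (x₂ − x₁)/(z₂ − z₁) = (0.97 − -0.29)/2.926 = 0.431.
Precision τ = 1/σ² = 1/0.4306² = 5.39.

μ = 0.262, τ = 5.39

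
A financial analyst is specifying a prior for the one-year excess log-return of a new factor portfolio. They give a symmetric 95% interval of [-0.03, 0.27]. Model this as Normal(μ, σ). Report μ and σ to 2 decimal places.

μ = 0.12, σ = 0.08

A symmetric 95% interval runs μ ± z·σ with z = 1.96.
Half-width = 0.15, so σ = 0.15/1.96 = 0.08.
μ is the interval midpoint, 0.12.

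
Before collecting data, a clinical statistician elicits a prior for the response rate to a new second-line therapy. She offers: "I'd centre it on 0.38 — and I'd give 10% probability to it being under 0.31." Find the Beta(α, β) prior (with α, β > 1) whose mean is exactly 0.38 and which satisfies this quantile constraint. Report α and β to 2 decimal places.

α ≈ 29.28, β ≈ 47.78

With mean 0.38 fixed, write α = 0.38s, β = 0.62s where s = α+β.
Need P(θ < 0.31) = 0.1 under Beta(0.38s, 0.62s). Normal approximation: (q−m)/√(m(1−m)/s) ≈ z_{0.1} = -1.28, so s ≈ 0.38·0.62·(-1.28)²/(0.31−0.38)² = 79.0.
At s = 79.0: P(θ<0.31) ≈ 0.097. Adjusting to match 0.1 gives s ≈ 77.06.
So α = 0.38·77.06 ≈ 29.28, β = 0.62·77.06 ≈ 47.78.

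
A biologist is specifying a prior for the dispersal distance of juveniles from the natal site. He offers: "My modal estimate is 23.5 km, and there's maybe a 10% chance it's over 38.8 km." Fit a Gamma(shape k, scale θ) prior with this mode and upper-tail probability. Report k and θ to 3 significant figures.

k ≈ 8.5, θ ≈ 3.13

Gamma(k,θ) with k>1 has mode (k−1)θ, so θ = 23.5/(k−1).
Need P(X < 38.8) = 0.9 with θ tied to k this way. Start at k = 2, θ = 23.5: P(X<38.8) ≈ 0.491.
Too low — raise k to concentrate. Iterating converges to k ≈ 8.5.
Then θ = 23.5/(8.5−1) ≈ 3.13.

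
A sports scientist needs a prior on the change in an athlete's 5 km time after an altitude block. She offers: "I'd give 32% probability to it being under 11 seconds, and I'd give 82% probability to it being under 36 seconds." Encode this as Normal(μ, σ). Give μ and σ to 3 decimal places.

The p-quantile of Normal(μ,σ) is μ + z_p·σ, with z_{0.32} = -0.4677 and z_{0.82} = 0.9154.
Eliminate σ: μ = (z₂·x₁ − z₁·x₂)/(z₂ − z₁) = (0.9154·11 − (-0.4677)·36)/1.383 = 19.454.
Then σ = (x₂ − x₁)/(z₂ − z₁) = (36 − 11)/1.383 = 18.076.

μ = 19.454, σ = 18.076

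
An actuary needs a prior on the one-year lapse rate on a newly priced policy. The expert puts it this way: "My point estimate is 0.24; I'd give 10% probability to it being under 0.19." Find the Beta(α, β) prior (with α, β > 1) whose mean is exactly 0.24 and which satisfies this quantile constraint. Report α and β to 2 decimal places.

α ≈ 27.47, β ≈ 87.00

With mean 0.24 fixed, write α = 0.24s, β = 0.76s where s = α+β.
Need P(θ < 0.19) = 0.1 under Beta(0.24s, 0.76s). Normal approximation: (q−m)/√(m(1−m)/s) ≈ z_{0.1} = -1.28, so s ≈ 0.24·0.76·(-1.28)²/(0.19−0.24)² = 119.8.
At s = 119.8: P(θ<0.19) ≈ 0.095. Adjusting to match 0.1 gives s ≈ 114.47.
So α = 0.24·114.47 ≈ 27.47, β = 0.76·114.47 ≈ 87.00.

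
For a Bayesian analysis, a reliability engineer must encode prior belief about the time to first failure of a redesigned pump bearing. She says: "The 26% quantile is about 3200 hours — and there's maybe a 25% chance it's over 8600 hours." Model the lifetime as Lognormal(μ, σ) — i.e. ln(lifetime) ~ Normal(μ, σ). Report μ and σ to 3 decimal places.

μ ≈ 8.554, σ ≈ 0.750

If T ~ Lognormal(μ,σ) then ln T ~ Normal(μ,σ), so the p-quantile of ln T is μ + z_p·σ.
ln(3200) = 8.071 and ln(8600) = 9.06; z_{0.26} = -0.6433, z_{0.75} = 0.6745.
σ = (9.06 − 8.071)/(0.6745 − (-0.6433)) = 0.750.
μ = 8.071 − (-0.6433)·0.750 = 8.554.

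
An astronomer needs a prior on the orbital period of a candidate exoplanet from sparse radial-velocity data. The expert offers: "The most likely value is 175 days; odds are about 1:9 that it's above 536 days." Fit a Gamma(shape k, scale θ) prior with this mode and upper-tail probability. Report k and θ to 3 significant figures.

k ≈ 2.51, θ ≈ 116

Gamma(k,θ) with k>1 has mode (k−1)θ, so θ = 175/(k−1).
Need P(X < 536) = 0.9 with θ tied to k this way. Start at k = 2, θ = 175: P(X<536) ≈ 0.810.
Too low — raise k to concentrate. Iterating converges to k ≈ 2.51.
Then θ = 175/(2.51−1) ≈ 116.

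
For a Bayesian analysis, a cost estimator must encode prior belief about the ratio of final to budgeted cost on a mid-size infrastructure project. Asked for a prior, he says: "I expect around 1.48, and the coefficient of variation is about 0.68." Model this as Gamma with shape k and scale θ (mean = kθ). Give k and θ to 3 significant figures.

k ≈ 2.16, θ ≈ 0.684

For Gamma(k, scale θ): mean = kθ, variance = kθ², so CV = 1/√k.
CV = 0.68, hence k = 1/CV² = 2.16.
Then θ = mean/k = 1.48/2.16 = 0.684.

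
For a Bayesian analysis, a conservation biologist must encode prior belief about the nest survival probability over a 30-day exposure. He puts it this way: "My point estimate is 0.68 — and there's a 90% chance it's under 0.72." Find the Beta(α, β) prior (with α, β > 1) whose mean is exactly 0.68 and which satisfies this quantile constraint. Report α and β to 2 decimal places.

With mean 0.68 fixed, write α = 0.68s, β = 0.32s where s = α+β.
Need P(θ < 0.72) = 0.9 under Beta(0.68s, 0.32s). Normal approximation: (q−m)/√(m(1−m)/s) ≈ z_{0.9} = 1.28, so s ≈ 0.68·0.32·(1.28)²/(0.72−0.68)² = 223.4.
At s = 223.4: P(θ<0.72) ≈ 0.902. Adjusting to match 0.9 gives s ≈ 218.96.
So α = 0.68·218.96 ≈ 148.89, β = 0.32·218.96 ≈ 70.07.

α ≈ 148.89, β ≈ 70.07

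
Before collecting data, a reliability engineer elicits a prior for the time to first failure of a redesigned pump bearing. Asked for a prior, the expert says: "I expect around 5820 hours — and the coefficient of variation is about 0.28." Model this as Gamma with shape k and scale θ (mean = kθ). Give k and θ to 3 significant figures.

For Gamma(k, scale θ): mean = kθ, variance = kθ², so CV = 1/√k.
CV = 0.28, hence k = 1/CV² = 12.8.
Then θ = mean/k = 5820/12.8 = 456.

k ≈ 12.8, θ ≈ 456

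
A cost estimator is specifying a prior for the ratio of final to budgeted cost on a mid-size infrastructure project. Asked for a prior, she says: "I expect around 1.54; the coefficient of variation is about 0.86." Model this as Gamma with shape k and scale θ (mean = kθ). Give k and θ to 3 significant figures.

k ≈ 1.35, θ ≈ 1.14

For Gamma(k, scale θ): mean = kθ, variance = kθ², so CV = 1/√k.
CV = 0.86, hence k = 1/CV² = 1.35.
Then θ = mean/k = 1.54/1.35 = 1.14.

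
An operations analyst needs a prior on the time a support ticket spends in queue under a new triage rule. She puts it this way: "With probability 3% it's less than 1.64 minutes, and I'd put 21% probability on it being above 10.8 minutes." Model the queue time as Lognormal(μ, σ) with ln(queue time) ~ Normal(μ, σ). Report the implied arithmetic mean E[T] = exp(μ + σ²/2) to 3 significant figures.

If T ~ Lognormal(μ,σ) then ln T ~ Normal(μ,σ), so the p-quantile of ln T is μ + z_p·σ.
ln(1.64) = 0.4947 and ln(10.8) = 2.38; z_{0.03} = -1.881, z_{0.79} = 0.8064.
σ = (2.38 − 0.4947)/(0.8064 − (-1.881)) = 0.701.
μ = 0.4947 − (-1.881)·0.701 = 1.814.
E[T] = exp(μ + σ²/2) = exp(1.814 + 0.2460) = 7.85 minutes.

E[T] ≈ 7.85 minutes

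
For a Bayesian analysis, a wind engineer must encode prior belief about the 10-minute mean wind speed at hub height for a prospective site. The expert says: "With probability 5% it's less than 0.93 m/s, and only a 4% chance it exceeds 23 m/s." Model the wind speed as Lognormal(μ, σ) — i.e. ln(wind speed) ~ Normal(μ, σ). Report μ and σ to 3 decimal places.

μ ≈ 1.481, σ ≈ 0.945

If T ~ Lognormal(μ,σ) then ln T ~ Normal(μ,σ), so the p-quantile of ln T is μ + z_p·σ.
ln(0.93) = -0.07257 and ln(23) = 3.135; z_{0.05} = -1.645, z_{0.96} = 1.751.
σ = (3.135 − -0.07257)/(1.751 − (-1.645)) = 0.945.
μ = -0.07257 − (-1.645)·0.945 = 1.481.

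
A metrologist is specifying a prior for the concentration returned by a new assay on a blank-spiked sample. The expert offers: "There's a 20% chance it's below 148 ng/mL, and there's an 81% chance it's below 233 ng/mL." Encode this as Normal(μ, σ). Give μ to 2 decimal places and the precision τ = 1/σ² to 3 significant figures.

The p-quantile of Normal(μ,σ) is μ + z_p·σ, with z_{0.2} = -0.8416 and z_{0.81} = 0.8779.
Eliminate σ: μ = (z₂·x₁ − z₁·x₂)/(z₂ − z₁) = (0.8779·148 − (-0.8416)·233)/1.72 = 189.60.
Then σ = (x₂ − x₁)/(z₂ − z₁) = (233 − 148)/1.72 = 49.43.
Precision τ = 1/σ² = 1/49.43² = 0.000409.

μ = 189.60, τ = 0.000409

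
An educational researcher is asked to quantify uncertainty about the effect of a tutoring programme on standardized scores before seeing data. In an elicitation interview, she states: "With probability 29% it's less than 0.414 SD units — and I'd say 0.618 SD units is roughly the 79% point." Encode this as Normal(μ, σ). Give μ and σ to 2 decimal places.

μ = 0.50, σ = 0.15

The p-quantile of Normal(μ,σ) is μ + z_p·σ, with z_{0.29} = -0.5534 and z_{0.79} = 0.8064.
Eliminate σ: μ = (z₂·x₁ − z₁·x₂)/(z₂ − z₁) = (0.8064·0.414 − (-0.5534)·0.618)/1.36 = 0.50.
Then σ = (x₂ − x₁)/(z₂ − z₁) = (0.618 − 0.414)/1.36 = 0.15.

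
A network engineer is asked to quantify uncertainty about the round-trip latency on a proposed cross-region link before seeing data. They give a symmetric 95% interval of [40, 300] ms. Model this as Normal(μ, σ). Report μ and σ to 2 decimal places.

μ = 170.00, σ = 66.33

A symmetric 95% interval runs μ ± z·σ with z = 1.96.
Half-width = 130, so σ = 130/1.96 = 66.33.
μ is the interval midpoint, 170.00.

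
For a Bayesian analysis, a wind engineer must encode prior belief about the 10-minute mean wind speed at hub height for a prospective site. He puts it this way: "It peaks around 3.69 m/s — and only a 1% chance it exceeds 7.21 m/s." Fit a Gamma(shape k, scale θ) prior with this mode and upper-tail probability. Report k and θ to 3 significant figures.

Gamma(k,θ) with k>1 has mode (k−1)θ, so θ = 3.69/(k−1).
Need P(X < 7.21) = 0.99 with θ tied to k this way. Start at k = 2, θ = 3.69: P(X<7.21) ≈ 0.581.
Too low — raise k to concentrate. Iterating converges to k ≈ 12.
Then θ = 3.69/(12−1) ≈ 0.336.

k ≈ 12, θ ≈ 0.336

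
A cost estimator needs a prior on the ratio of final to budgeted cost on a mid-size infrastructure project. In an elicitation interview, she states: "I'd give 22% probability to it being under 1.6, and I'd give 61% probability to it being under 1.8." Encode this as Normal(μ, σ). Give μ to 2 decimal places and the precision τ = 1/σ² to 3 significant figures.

For Normal(μ,σ), the p-quantile is μ + z_p·σ. Here z_{0.22} = -0.7722, z_{0.61} = 0.2793.
So 1.6 = μ − 0.7722σ and 1.8 = μ + 0.2793σ.
Subtracting: σ = (1.8 − 1.6)/(0.2793 − (-0.7722)) = 0.19.
Then μ = 1.6 − (-0.7722)·0.19 = 1.75.
Precision τ = 1/σ² = 1/0.1902² = 27.6.

μ = 1.75, τ = 27.6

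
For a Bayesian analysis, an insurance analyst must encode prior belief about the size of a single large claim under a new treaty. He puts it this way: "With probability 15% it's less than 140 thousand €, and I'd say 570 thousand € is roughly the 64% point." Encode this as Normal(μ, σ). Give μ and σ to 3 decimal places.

For Normal(μ,σ), the p-quantile is μ + z_p·σ. Here z_{0.15} = -1.036, z_{0.64} = 0.3585.
So 140 = μ − 1.036σ and 570 = μ + 0.3585σ.
Subtracting: σ = (570 − 140)/(0.3585 − (-1.036)) = 308.268.
Then μ = 140 − (-1.036)·308.268 = 459.499.

μ = 459.499, σ = 308.268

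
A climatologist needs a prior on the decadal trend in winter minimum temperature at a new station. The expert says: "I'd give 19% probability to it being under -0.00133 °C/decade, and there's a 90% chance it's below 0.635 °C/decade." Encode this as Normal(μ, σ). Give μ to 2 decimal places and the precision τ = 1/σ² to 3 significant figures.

μ = 0.26, τ = 11.5

For Normal(μ,σ), the p-quantile is μ + z_p·σ. Here z_{0.19} = -0.8779, z_{0.9} = 1.282.
So -0.00133 = μ − 0.8779σ and 0.635 = μ + 1.282σ.
Subtracting: σ = (0.635 − -0.00133)/(1.282 − (-0.8779)) = 0.29.
Then μ = -0.00133 − (-0.8779)·0.29 = 0.26.
Precision τ = 1/σ² = 1/0.2947² = 11.5.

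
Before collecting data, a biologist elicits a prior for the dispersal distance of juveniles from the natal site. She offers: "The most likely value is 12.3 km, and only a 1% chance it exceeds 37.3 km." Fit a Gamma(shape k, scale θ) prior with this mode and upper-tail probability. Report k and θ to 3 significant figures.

Gamma(k,θ) with k>1 has mode (k−1)θ, so θ = 12.3/(k−1).
Need P(X < 37.3) = 0.99 with θ tied to k this way. Start at k = 2, θ = 12.3: P(X<37.3) ≈ 0.806.
Too low — raise k to concentrate. Iterating converges to k ≈ 4.65.
Then θ = 12.3/(4.65−1) ≈ 3.37.

k ≈ 4.65, θ ≈ 3.37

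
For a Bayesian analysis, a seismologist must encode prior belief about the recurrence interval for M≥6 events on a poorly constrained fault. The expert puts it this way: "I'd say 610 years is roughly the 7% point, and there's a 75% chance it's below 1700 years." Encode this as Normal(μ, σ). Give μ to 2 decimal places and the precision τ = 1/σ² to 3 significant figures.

μ = 1358.09, τ = 3.89e-06

The p-quantile of Normal(μ,σ) is μ + z_p·σ, with z_{0.07} = -1.476 and z_{0.75} = 0.6745.
Eliminate σ: μ = (z₂·x₁ − z₁·x₂)/(z₂ − z₁) = (0.6745·610 − (-1.476)·1700)/2.15 = 1358.09.
Then σ = (x₂ − x₁)/(z₂ − z₁) = (1700 − 610)/2.15 = 506.91.
Precision τ = 1/σ² = 1/506.9² = 3.89e-06.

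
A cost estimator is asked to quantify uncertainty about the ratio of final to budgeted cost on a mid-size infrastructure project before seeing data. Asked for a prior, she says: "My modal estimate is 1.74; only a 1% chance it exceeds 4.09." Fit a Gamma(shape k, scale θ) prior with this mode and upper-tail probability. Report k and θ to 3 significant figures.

Gamma(k,θ) with k>1 has mode (k−1)θ, so θ = 1.74/(k−1).
Need P(X < 4.09) = 0.99 with θ tied to k this way. Start at k = 2, θ = 1.74: P(X<4.09) ≈ 0.681.
Too low — raise k to concentrate. Iterating converges to k ≈ 7.51.
Then θ = 1.74/(7.51−1) ≈ 0.267.

k ≈ 7.51, θ ≈ 0.267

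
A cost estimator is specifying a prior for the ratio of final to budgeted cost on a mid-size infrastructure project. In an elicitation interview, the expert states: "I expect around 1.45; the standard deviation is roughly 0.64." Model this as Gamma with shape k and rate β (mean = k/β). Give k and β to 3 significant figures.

For Gamma(k, rate β): mean = k/β, variance = k/β², so CV = 1/√k.
CV = SD/mean = 0.64/1.45 = 0.4414, hence k = 1/CV² = 5.13.
Then β = k/mean = 5.13/1.45 = 3.54.

k ≈ 5.13, β ≈ 3.54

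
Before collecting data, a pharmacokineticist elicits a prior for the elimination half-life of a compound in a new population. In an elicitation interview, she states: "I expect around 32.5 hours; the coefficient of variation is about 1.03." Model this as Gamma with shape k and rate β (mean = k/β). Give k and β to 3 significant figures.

k ≈ 0.943, β ≈ 0.029

For Gamma(k, rate β): mean = k/β, variance = k/β², so CV = 1/√k.
CV = 1.03, hence k = 1/CV² = 0.943.
Then β = k/mean = 0.943/32.5 = 0.029.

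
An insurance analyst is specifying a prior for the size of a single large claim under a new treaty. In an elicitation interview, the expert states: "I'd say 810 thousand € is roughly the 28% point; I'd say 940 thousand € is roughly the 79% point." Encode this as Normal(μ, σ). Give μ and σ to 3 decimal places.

μ = 864.539, σ = 93.575

For Normal(μ,σ), the p-quantile is μ + z_p·σ. Here z_{0.28} = -0.5828, z_{0.79} = 0.8064.
So 810 = μ − 0.5828σ and 940 = μ + 0.8064σ.
Subtracting: σ = (940 − 810)/(0.8064 − (-0.5828)) = 93.575.
Then μ = 810 − (-0.5828)·93.575 = 864.539.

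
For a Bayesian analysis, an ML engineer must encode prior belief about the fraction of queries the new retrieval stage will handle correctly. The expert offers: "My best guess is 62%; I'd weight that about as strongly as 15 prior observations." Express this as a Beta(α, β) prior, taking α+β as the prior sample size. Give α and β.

α = 9.3, β = 5.7

Under the effective-sample-size interpretation, Beta(α, β) has prior mean α/(α+β) and prior sample size α+β.
So α+β = 15 and α/(α+β) = 0.62, giving α = 0.62·15 = 9.3 and β = 15 − 9.3 = 5.7.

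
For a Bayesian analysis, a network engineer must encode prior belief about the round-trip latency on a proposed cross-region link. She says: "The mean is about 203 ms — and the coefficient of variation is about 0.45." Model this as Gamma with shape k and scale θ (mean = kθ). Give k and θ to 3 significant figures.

For Gamma(k, scale θ): mean = kθ, variance = kθ², so CV = 1/√k.
CV = 0.45, hence k = 1/CV² = 4.94.
Then θ = mean/k = 203/4.94 = 41.1.

k ≈ 4.94, θ ≈ 41.1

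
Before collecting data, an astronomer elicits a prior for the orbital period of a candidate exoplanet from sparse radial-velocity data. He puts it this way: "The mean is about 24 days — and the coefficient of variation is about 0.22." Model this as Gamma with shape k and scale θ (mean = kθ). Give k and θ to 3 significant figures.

For Gamma(k, scale θ): mean = kθ, variance = kθ², so CV = 1/√k.
CV = 0.22, hence k = 1/CV² = 20.7.
Then θ = mean/k = 24/20.7 = 1.16.

k ≈ 20.7, θ ≈ 1.16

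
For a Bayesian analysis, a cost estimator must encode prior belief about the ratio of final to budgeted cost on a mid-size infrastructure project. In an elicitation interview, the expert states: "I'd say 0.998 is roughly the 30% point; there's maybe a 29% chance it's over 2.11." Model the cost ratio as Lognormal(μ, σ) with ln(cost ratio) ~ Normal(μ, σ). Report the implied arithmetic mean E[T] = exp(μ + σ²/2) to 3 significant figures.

E[T] ≈ 1.83

If T ~ Lognormal(μ,σ) then ln T ~ Normal(μ,σ), so the p-quantile of ln T is μ + z_p·σ.
ln(0.998) = -0.002002 and ln(2.11) = 0.7467; z_{0.3} = -0.5244, z_{0.71} = 0.5534.
σ = (0.7467 − -0.002002)/(0.5534 − (-0.5244)) = 0.695.
μ = -0.002002 − (-0.5244)·0.695 = 0.362.
E[T] = exp(μ + σ²/2) = exp(0.362 + 0.2413) = 1.83.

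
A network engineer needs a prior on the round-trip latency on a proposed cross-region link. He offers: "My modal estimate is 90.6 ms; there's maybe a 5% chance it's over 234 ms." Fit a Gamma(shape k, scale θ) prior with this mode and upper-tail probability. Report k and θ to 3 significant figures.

Gamma(k,θ) with k>1 has mode (k−1)θ, so θ = 90.6/(k−1).
Need P(X < 234) = 0.95 with θ tied to k this way. Start at k = 2, θ = 90.6: P(X<234) ≈ 0.729.
Too low — raise k to concentrate. Iterating converges to k ≈ 4.
Then θ = 90.6/(4−1) ≈ 30.2.

k ≈ 4, θ ≈ 30.2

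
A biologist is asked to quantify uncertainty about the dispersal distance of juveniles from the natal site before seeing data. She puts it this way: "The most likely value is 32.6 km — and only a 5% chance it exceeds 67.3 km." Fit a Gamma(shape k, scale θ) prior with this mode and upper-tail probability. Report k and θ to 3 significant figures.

Gamma(k,θ) with k>1 has mode (k−1)θ, so θ = 32.6/(k−1).
Need P(X < 67.3) = 0.95 with θ tied to k this way. Start at k = 2, θ = 32.6: P(X<67.3) ≈ 0.611.
Too low — raise k to concentrate. Iterating converges to k ≈ 6.26.
Then θ = 32.6/(6.26−1) ≈ 6.19.

k ≈ 6.26, θ ≈ 6.19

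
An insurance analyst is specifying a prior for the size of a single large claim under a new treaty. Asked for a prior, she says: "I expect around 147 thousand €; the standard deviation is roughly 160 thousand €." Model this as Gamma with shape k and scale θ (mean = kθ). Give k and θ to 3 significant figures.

For Gamma(k, scale θ): mean = kθ, variance = kθ², so CV = 1/√k.
CV = SD/mean = 160/147 = 1.088, hence k = 1/CV² = 0.844.
Then θ = mean/k = 147/0.844 = 174.

k ≈ 0.844, θ ≈ 174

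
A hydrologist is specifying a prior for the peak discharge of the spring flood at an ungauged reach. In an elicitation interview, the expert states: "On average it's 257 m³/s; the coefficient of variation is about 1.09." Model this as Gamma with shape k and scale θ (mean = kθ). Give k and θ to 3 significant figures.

k ≈ 0.842, θ ≈ 305

For Gamma(k, scale θ): mean = kθ, variance = kθ², so CV = 1/√k.
CV = 1.09, hence k = 1/CV² = 0.842.
Then θ = mean/k = 257/0.842 = 305.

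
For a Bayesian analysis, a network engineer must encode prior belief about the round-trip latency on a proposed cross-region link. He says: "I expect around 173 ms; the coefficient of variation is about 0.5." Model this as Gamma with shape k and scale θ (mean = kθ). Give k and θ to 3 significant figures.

k ≈ 4, θ ≈ 43.2

For Gamma(k, scale θ): mean = kθ, variance = kθ², so CV = 1/√k.
CV = 0.5, hence k = 1/CV² = 4.
Then θ = mean/k = 173/4 = 43.2.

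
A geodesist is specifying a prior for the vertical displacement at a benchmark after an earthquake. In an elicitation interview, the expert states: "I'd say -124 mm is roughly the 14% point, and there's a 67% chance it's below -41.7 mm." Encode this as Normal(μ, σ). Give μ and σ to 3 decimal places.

μ = -65.515, σ = 54.136

The p-quantile of Normal(μ,σ) is μ + z_p·σ, with z_{0.14} = -1.08 and z_{0.67} = 0.4399.
Eliminate σ: μ = (z₂·x₁ − z₁·x₂)/(z₂ − z₁) = (0.4399·-124 − (-1.08)·-41.7)/1.52 = -65.515.
Then σ = (x₂ − x₁)/(z₂ − z₁) = (-41.7 − -124)/1.52 = 54.136.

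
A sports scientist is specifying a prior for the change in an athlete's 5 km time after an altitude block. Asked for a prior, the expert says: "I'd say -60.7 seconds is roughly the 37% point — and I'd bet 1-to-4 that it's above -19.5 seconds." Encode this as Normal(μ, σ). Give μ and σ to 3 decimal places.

For Normal(μ,σ), the p-quantile is μ + z_p·σ. Here z_{0.37} = -0.3319, z_{0.8} = 0.8416.
So -60.7 = μ − 0.3319σ and -19.5 = μ + 0.8416σ.
Subtracting: σ = (-19.5 − -60.7)/(0.8416 − (-0.3319)) = 35.109.
Then μ = -60.7 − (-0.3319)·35.109 = -49.049.

μ = -49.049, σ = 35.109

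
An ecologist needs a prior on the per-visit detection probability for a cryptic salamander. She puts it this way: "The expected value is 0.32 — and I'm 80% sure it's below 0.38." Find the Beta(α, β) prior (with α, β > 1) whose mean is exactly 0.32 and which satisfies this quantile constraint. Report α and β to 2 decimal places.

With mean 0.32 fixed, write α = 0.32s, β = 0.68s where s = α+β.
Need P(θ < 0.38) = 0.8 under Beta(0.32s, 0.68s). Normal approximation: (q−m)/√(m(1−m)/s) ≈ z_{0.8} = 0.842, so s ≈ 0.32·0.68·(0.842)²/(0.38−0.32)² = 42.8.
At s = 42.8: P(θ<0.38) ≈ 0.803. Adjusting to match 0.8 gives s ≈ 41.61.
So α = 0.32·41.61 ≈ 13.31, β = 0.68·41.61 ≈ 28.29.

α ≈ 13.31, β ≈ 28.29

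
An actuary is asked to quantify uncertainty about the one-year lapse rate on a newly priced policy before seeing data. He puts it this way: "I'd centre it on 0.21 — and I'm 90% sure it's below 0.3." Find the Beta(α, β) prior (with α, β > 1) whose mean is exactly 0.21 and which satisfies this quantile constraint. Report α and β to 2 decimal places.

With mean 0.21 fixed, write α = 0.21s, β = 0.79s where s = α+β.
Need P(θ < 0.3) = 0.9 under Beta(0.21s, 0.79s). Normal approximation: (q−m)/√(m(1−m)/s) ≈ z_{0.9} = 1.28, so s ≈ 0.21·0.79·(1.28)²/(0.3−0.21)² = 33.6.
At s = 33.6: P(θ<0.3) ≈ 0.894. Adjusting to match 0.9 gives s ≈ 35.57.
So α = 0.21·35.57 ≈ 7.47, β = 0.79·35.57 ≈ 28.10.

α ≈ 7.47, β ≈ 28.10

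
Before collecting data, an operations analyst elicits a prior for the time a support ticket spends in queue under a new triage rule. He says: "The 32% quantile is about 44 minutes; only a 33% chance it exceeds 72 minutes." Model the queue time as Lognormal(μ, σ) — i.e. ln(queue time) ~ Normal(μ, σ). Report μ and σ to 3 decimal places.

If T ~ Lognormal(μ,σ) then ln T ~ Normal(μ,σ), so the p-quantile of ln T is μ + z_p·σ.
ln(44) = 3.784 and ln(72) = 4.277; z_{0.32} = -0.4677, z_{0.67} = 0.4399.
σ = (4.277 − 3.784)/(0.4399 − (-0.4677)) = 0.543.
μ = 3.784 − (-0.4677)·0.543 = 4.038.

μ ≈ 4.038, σ ≈ 0.543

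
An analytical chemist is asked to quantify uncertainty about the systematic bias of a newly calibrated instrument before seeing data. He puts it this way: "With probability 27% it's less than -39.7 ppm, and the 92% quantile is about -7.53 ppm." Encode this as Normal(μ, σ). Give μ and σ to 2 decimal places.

The p-quantile of Normal(μ,σ) is μ + z_p·σ, with z_{0.27} = -0.6128 and z_{0.92} = 1.405.
Eliminate σ: μ = (z₂·x₁ − z₁·x₂)/(z₂ − z₁) = (1.405·-39.7 − (-0.6128)·-7.53)/2.018 = -29.93.
Then σ = (x₂ − x₁)/(z₂ − z₁) = (-7.53 − -39.7)/2.018 = 15.94.

μ = -29.93, σ = 15.94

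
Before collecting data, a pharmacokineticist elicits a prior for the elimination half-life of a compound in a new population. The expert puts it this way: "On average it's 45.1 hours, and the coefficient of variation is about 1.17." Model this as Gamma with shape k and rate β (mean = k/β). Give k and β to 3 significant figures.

k ≈ 0.731, β ≈ 0.0162

For Gamma(k, rate β): mean = k/β, variance = k/β², so CV = 1/√k.
CV = 1.17, hence k = 1/CV² = 0.731.
Then β = k/mean = 0.731/45.1 = 0.0162.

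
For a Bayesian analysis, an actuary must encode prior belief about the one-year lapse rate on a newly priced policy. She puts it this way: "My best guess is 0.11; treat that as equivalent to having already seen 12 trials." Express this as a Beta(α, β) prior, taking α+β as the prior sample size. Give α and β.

Under the effective-sample-size interpretation, Beta(α, β) has prior mean α/(α+β) and prior sample size α+β.
So α+β = 12 and α/(α+β) = 0.11, giving α = 0.11·12 = 1.32 and β = 12 − 1.32 = 10.68.

α = 1.32, β = 10.68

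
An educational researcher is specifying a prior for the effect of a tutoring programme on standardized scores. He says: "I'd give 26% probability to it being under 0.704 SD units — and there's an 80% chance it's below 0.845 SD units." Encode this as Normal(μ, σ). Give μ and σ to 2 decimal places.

For Normal(μ,σ), the p-quantile is μ + z_p·σ. Here z_{0.26} = -0.6433, z_{0.8} = 0.8416.
So 0.704 = μ − 0.6433σ and 0.845 = μ + 0.8416σ.
Subtracting: σ = (0.845 − 0.704)/(0.8416 − (-0.6433)) = 0.09.
Then μ = 0.704 − (-0.6433)·0.09 = 0.77.

μ = 0.77, σ = 0.09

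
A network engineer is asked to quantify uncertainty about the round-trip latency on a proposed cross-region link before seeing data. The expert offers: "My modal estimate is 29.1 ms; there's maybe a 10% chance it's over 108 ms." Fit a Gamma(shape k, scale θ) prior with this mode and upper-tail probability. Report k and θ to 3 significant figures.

k ≈ 2.08, θ ≈ 26.9

Gamma(k,θ) with k>1 has mode (k−1)θ, so θ = 29.1/(k−1).
Need P(X < 108) = 0.9 with θ tied to k this way. Start at k = 2, θ = 29.1: P(X<108) ≈ 0.885.
Too low — raise k to concentrate. Iterating converges to k ≈ 2.08.
Then θ = 29.1/(2.08−1) ≈ 26.9.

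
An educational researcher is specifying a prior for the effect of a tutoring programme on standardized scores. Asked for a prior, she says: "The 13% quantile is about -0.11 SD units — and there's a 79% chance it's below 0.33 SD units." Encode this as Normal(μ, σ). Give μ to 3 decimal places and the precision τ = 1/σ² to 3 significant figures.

For Normal(μ,σ), the p-quantile is μ + z_p·σ. Here z_{0.13} = -1.126, z_{0.79} = 0.8064.
So -0.11 = μ − 1.126σ and 0.33 = μ + 0.8064σ.
Subtracting: σ = (0.33 − -0.11)/(0.8064 − (-1.126)) = 0.228.
Then μ = -0.11 − (-1.126)·0.228 = 0.146.
Precision τ = 1/σ² = 1/0.2276² = 19.3.

μ = 0.146, τ = 19.3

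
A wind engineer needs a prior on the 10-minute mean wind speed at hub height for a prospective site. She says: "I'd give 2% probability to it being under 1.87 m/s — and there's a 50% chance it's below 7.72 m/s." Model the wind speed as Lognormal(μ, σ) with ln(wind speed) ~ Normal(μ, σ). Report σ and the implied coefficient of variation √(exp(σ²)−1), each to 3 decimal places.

σ ≈ 0.690, CV ≈ 0.781

If T ~ Lognormal(μ,σ) then ln T ~ Normal(μ,σ), so the p-quantile of ln T is μ + z_p·σ.
ln(1.87) = 0.6259 and ln(7.72) = 2.044; z_{0.02} = -2.054, z_{0.5} = 0.
σ = (2.044 − 0.6259)/(0 − (-2.054)) = 0.690.
μ = 0.6259 − (-2.054)·0.690 = 2.044.
CV = √(exp(σ²)−1) = √(exp(0.4766)−1) = 0.781.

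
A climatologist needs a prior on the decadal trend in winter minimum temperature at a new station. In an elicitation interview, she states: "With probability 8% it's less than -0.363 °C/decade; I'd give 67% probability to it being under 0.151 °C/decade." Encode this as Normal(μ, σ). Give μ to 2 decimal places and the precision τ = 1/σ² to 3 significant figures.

The p-quantile of Normal(μ,σ) is μ + z_p·σ, with z_{0.08} = -1.405 and z_{0.67} = 0.4399.
Eliminate σ: μ = (z₂·x₁ − z₁·x₂)/(z₂ − z₁) = (0.4399·-0.363 − (-1.405)·0.151)/1.845 = 0.03.
Then σ = (x₂ − x₁)/(z₂ − z₁) = (0.151 − -0.363)/1.845 = 0.28.
Precision τ = 1/σ² = 1/0.2786² = 12.9.

μ = 0.03, τ = 12.9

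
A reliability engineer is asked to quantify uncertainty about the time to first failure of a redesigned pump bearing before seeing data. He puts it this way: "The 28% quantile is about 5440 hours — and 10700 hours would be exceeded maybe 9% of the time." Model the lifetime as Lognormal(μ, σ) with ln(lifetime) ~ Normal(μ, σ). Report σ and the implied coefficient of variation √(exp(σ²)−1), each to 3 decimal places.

σ ≈ 0.352, CV ≈ 0.363

If T ~ Lognormal(μ,σ) then ln T ~ Normal(μ,σ), so the p-quantile of ln T is μ + z_p·σ.
ln(5440) = 8.602 and ln(10700) = 9.278; z_{0.28} = -0.5828, z_{0.91} = 1.341.
σ = (9.278 − 8.602)/(1.341 − (-0.5828)) = 0.352.
μ = 8.602 − (-0.5828)·0.352 = 8.807.
CV = √(exp(σ²)−1) = √(exp(0.1237)−1) = 0.363.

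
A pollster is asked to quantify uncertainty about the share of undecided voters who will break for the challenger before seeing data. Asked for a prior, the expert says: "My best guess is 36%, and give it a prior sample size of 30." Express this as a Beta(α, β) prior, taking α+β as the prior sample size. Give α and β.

α = 10.8, β = 19.2

Under the effective-sample-size interpretation, Beta(α, β) has prior mean α/(α+β) and prior sample size α+β.
So α+β = 30 and α/(α+β) = 0.36, giving α = 0.36·30 = 10.8 and β = 30 − 10.8 = 19.2.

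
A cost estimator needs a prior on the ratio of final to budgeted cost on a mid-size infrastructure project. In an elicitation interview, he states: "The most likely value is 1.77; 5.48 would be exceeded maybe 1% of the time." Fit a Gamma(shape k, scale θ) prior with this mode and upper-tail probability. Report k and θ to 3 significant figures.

k ≈ 4.5, θ ≈ 0.506

Gamma(k,θ) with k>1 has mode (k−1)θ, so θ = 1.77/(k−1).
Need P(X < 5.48) = 0.99 with θ tied to k this way. Start at k = 2, θ = 1.77: P(X<5.48) ≈ 0.815.
Too low — raise k to concentrate. Iterating converges to k ≈ 4.5.
Then θ = 1.77/(4.5−1) ≈ 0.506.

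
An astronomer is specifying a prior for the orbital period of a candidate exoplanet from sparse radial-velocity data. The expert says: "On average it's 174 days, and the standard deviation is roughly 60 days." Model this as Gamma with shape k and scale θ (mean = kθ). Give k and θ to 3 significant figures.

k ≈ 8.41, θ ≈ 20.7

For Gamma(k, scale θ): mean = kθ, variance = kθ², so CV = 1/√k.
CV = SD/mean = 60/174 = 0.3448, hence k = 1/CV² = 8.41.
Then θ = mean/k = 174/8.41 = 20.7.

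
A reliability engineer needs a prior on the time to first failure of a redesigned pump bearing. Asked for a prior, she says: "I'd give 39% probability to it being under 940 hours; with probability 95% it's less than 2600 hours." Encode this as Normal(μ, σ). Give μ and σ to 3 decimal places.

μ = 1180.971, σ = 862.708

For Normal(μ,σ), the p-quantile is μ + z_p·σ. Here z_{0.39} = -0.2793, z_{0.95} = 1.645.
So 940 = μ − 0.2793σ and 2600 = μ + 1.645σ.
Subtracting: σ = (2600 − 940)/(1.645 − (-0.2793)) = 862.708.
Then μ = 940 − (-0.2793)·862.708 = 1180.971.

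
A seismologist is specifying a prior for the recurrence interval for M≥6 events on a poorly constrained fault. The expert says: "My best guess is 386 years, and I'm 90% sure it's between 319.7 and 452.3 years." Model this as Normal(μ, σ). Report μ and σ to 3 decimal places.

A symmetric 90% interval runs μ ± z·σ with z = 1.645.
Half-width = 66.3, so σ = 66.3/1.645 = 40.308.
μ is the stated best guess, 386.000.

μ = 386.000, σ = 40.308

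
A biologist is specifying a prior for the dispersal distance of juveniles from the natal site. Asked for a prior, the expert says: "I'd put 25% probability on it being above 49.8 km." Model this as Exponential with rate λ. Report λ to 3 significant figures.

P(T > 49.8) = e^(−λ·49.8) = 0.25, so λ = −ln(0.25)/49.8 = 0.0278.

λ ≈ 0.0278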